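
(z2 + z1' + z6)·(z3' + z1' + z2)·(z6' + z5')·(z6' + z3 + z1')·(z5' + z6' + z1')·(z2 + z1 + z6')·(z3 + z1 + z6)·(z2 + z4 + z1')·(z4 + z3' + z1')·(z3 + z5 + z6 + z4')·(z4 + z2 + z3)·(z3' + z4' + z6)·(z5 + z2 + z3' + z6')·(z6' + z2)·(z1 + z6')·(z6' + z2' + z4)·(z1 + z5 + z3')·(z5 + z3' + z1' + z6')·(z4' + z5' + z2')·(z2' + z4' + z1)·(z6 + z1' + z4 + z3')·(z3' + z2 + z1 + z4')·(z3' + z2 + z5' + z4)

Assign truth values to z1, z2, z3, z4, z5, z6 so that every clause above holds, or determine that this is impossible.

Try z6 = 0.
Try z2 = 1.
Try z3 = 0.
From the singleton clause (z1), z1 = 1.
Try z5 = 0.
From the singleton clause (z4'), z4 = 0.
Every clause now holds.

z1=1, z2=1, z3=0, z4=0, z5=0, z6=0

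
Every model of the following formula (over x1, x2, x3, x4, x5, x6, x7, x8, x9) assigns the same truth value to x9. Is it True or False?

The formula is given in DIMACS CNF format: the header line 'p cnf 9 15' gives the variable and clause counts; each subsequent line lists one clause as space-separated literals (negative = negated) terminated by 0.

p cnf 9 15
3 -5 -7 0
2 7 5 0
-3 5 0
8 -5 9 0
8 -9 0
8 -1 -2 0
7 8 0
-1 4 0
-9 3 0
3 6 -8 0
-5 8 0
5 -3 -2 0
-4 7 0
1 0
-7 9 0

True

Suppose x9 = False.
From the singleton clause (x1), x1 = True.
From the singleton clause (x4), x4 = True.
From the singleton clause (x7), x7 = True.
That conflicts with the unit clause (¬x7).
So every satisfying assignment has x9 = True.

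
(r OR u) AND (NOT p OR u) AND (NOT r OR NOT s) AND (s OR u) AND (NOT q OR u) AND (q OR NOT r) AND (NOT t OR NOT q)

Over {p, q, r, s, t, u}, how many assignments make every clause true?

14

There are 2^6 = 64 truth assignments over (p, q, r, s, t, u).
Split on t. With t = true, the clauses containing t are satisfied and NOT t drops from the rest; 4 of the 2^5 = 32 assignments to the other variables satisfy what remains.
With t = false, by the same count on the reduced clause set, 10 assignments work.
(One model: p=F, q=F, r=F, s=F, t=F, u=T.)
Total: 4 + 10 = 14.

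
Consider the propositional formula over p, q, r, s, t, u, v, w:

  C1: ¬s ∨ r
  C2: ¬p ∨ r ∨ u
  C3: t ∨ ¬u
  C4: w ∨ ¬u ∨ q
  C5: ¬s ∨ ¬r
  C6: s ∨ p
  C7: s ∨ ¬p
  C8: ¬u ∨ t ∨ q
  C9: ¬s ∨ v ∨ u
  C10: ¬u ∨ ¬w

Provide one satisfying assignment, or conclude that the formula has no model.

Try s = False.
From the singleton clause (p), p = True.
That conflicts with the unit clause (¬p).
That branch fails; take s = True instead.
From the singleton clause (r), r = True.
That conflicts with the unit clause (¬r).
Neither s = True nor s = False works.

UNSATISFIABLE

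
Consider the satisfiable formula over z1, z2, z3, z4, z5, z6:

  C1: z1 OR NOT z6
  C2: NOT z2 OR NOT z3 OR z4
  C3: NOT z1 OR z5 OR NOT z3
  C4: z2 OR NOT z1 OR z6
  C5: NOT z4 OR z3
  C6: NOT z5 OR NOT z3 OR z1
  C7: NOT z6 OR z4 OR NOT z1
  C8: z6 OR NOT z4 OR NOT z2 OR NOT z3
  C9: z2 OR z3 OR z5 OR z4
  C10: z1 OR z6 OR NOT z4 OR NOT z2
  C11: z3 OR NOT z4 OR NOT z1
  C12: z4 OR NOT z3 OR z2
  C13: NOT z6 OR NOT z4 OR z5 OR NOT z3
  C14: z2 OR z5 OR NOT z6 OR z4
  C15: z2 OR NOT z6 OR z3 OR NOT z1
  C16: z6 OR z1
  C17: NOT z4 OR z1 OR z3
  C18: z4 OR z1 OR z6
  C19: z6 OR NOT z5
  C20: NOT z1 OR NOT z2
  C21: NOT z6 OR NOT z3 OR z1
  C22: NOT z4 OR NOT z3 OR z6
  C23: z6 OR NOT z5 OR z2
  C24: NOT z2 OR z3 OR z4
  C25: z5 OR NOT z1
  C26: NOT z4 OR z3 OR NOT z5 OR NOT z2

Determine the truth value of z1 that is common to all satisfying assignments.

Suppose z1 = false.
From the singleton clause (NOT z6), z6 = false.
That conflicts with the unit clause (z6).
So every satisfying assignment has z1 = True.

True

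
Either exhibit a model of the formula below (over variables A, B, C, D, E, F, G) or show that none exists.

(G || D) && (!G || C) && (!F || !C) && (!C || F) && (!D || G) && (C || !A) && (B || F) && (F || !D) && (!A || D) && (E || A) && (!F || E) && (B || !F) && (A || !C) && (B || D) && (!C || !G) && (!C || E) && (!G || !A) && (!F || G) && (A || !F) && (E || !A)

Case G = true:
(C) alone gives C = true.
But (!C) is also a unit clause — contradiction.
Undo G and try G = false.
(D) alone gives D = true.
But (!D) is also a unit clause — contradiction.
Neither G = true nor G = false works.

UNSATISFIABLE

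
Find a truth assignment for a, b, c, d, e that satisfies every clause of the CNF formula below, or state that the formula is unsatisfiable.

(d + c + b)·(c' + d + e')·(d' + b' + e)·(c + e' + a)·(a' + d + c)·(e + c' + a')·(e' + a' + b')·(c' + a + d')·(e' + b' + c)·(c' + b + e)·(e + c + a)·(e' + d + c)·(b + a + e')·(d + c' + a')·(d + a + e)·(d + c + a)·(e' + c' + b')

Case d = 1:
Case b = 0:
Case c = 0:
Case e = 1:
Unit clause (a) forces a = 1.
This assignment satisfies each clause.

a=1,  b=0,  c=0,  d=1,  e=1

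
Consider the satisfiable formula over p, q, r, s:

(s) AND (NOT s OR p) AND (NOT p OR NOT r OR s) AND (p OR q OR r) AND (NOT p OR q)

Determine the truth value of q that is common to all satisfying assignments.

Suppose q = false.
Unit clause (s) forces s = true.
Unit clause (p) forces p = true.
But (NOT p) is also a unit clause — contradiction.
So every satisfying assignment has q = True.

True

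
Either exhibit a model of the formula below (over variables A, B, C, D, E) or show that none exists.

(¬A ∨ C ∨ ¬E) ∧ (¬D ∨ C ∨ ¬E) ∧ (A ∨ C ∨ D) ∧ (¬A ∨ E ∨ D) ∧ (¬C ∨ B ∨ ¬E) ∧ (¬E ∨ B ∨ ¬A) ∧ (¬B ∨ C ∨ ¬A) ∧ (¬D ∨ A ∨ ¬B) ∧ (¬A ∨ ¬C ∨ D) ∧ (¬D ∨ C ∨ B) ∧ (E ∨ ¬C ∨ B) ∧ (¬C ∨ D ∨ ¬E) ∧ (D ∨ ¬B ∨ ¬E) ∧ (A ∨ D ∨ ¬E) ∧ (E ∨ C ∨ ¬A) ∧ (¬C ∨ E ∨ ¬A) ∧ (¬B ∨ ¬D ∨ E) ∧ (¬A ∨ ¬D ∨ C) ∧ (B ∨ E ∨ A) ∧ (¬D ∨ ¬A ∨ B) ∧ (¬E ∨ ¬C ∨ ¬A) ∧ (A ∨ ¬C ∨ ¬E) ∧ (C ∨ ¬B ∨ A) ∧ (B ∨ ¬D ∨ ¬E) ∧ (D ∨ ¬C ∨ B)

A=False; B=True; C=True; D=False; E=False

Case A = False:
Case C = True:
Unit clause (¬E) forces E = False.
Unit clause (B) forces B = True.
Unit clause (¬D) forces D = False.
Every clause now holds.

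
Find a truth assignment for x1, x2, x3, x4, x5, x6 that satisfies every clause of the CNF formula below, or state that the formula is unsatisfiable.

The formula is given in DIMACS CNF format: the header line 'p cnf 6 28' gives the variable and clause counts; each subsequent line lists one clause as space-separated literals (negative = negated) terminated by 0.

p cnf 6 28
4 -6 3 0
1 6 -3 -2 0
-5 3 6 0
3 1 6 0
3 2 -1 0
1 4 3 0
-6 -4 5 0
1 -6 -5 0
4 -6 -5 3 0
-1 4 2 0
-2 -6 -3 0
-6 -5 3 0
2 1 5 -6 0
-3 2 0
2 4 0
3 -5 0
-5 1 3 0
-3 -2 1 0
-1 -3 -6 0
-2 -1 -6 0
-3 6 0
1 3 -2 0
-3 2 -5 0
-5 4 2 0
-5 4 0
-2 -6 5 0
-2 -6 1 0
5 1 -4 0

Branch on x3: set x3 = False.
(¬x5) alone gives x5 = False.
Branch on x4: set x4 = False.
(¬x6) alone gives x6 = False.
(x1) alone gives x1 = True.
(x2) alone gives x2 = True.
This assignment satisfies each clause.

x1=True; x2=True; x3=False; x4=False; x5=False; x6=False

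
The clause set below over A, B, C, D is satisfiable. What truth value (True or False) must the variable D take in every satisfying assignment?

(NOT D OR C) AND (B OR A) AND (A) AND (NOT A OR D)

Suppose D = false.
The clause (A) is unit, so A = true.
That conflicts with the unit clause (NOT A).
So every satisfying assignment has D = True.

True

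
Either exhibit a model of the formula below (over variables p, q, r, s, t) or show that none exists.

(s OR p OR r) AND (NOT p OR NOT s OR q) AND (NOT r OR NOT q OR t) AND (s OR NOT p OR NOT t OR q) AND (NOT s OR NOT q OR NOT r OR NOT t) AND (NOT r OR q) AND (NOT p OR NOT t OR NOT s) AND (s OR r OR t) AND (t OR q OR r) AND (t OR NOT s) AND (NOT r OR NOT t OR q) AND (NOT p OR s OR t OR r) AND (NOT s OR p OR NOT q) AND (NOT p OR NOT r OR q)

p=false,  q=false,  r=false,  s=true,  t=true

Branch on r: set r = false.
Branch on s: set s = true.
From the singleton clause (t), t = true.
From the singleton clause (NOT p), p = false.
From the singleton clause (NOT q), q = false.
Every clause now holds.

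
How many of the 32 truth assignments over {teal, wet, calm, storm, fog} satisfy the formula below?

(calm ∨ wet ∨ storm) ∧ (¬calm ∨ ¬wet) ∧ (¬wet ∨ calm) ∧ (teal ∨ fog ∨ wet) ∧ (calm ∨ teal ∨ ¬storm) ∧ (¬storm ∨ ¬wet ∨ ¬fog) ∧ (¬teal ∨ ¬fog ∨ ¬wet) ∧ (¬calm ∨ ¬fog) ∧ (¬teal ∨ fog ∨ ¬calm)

2

There are 2^5 = 32 truth assignments over (teal, wet, calm, storm, fog).
Split on storm. With storm = True, the clauses containing storm are satisfied and ¬storm drops from the rest; 2 of the 2^4 = 16 assignments to the other variables satisfy what remains.
With storm = False, by the same count on the reduced clause set, 0 assignments work.
(One model: teal=T, wet=F, calm=F, storm=T, fog=F.)
Total: 2 + 0 = 2.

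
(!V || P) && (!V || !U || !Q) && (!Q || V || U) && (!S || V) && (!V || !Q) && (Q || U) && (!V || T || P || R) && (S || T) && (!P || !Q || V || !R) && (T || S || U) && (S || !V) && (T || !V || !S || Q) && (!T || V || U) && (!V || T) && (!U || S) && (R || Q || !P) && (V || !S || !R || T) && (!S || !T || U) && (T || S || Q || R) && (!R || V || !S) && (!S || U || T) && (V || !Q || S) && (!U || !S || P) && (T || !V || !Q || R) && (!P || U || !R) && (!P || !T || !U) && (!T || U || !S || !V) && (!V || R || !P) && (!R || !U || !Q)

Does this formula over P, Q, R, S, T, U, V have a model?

Suppose V = false.
(!S) alone gives S = false.
(T) alone gives T = true.
(U) alone gives U = true.
But (!U) is also a unit clause — contradiction.
Undo V and try V = true.
(P) alone gives P = true.
(!Q) alone gives Q = false.
(U) alone gives U = true.
(S) alone gives S = true.
(T) alone gives T = true.
But (!T) is also a unit clause — contradiction.
Either choice for V ends in contradiction.
No assignment satisfies every clause.

No, unsatisfiable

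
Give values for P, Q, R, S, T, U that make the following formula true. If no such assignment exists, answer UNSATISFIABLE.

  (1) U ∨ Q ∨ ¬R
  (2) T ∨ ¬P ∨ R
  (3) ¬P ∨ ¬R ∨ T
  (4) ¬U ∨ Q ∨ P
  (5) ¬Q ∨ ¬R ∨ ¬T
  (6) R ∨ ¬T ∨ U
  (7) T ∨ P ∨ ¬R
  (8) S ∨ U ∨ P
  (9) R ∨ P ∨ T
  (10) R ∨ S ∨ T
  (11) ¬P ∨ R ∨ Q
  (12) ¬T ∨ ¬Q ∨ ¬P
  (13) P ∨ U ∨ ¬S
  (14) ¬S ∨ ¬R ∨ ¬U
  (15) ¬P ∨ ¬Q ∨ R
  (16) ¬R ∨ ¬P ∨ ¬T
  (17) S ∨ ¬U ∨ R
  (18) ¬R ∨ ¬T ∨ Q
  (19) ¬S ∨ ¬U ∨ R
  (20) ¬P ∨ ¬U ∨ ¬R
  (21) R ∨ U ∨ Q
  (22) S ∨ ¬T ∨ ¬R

Branch on U: set U = True.
Branch on Q: set Q = True.
Branch on R: set R = False.
From the singleton clause (¬P), P = False.
From the singleton clause (T), T = True.
From the singleton clause (S), S = True.
Now (¬S) is unsatisfied and unit — conflict.
That branch fails; take R = True instead.
From the singleton clause (¬T), T = False.
From the singleton clause (¬P), P = False.
Now (P) is unsatisfied and unit — conflict.
Both values of R lead to a conflict.
That branch fails; take Q = False instead.
From the singleton clause (P), P = True.
From the singleton clause (R), R = True.
Now (¬R) is unsatisfied and unit — conflict.
Both values of Q lead to a conflict.
That branch fails; take U = False instead.
Branch on Q: set Q = True.
Branch on R: set R = False.
From the singleton clause (¬T), T = False.
From the singleton clause (¬P), P = False.
Now (P) is unsatisfied and unit — conflict.
That branch fails; take R = True instead.
From the singleton clause (¬T), T = False.
From the singleton clause (¬P), P = False.
Now (P) is unsatisfied and unit — conflict.
Both values of R lead to a conflict.
That branch fails; take Q = False instead.
From the singleton clause (¬R), R = False.
Now (R) is unsatisfied and unit — conflict.
Both values of Q lead to a conflict.
Both values of U lead to a conflict.

UNSATISFIABLE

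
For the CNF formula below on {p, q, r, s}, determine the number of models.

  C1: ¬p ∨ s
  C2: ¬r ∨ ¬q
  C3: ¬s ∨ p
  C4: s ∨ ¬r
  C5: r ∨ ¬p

3

There are 2^4 = 16 truth assignments over (p, q, r, s).
Check each against the 5 clauses (columns in the order p, q, r, s):
  F F F F  ✓ satisfies all
  F F F T  ✗ fails (¬s ∨ p)
  F F T F  ✗ fails (s ∨ ¬r)
  F F T T  ✗ fails (¬s ∨ p)
  F T F F  ✓ satisfies all
  F T F T  ✗ fails (¬s ∨ p)
  F T T F  ✗ fails (¬r ∨ ¬q)
  F T T T  ✗ fails (¬r ∨ ¬q)
  T F F F  ✗ fails (¬p ∨ s)
  T F F T  ✗ fails (r ∨ ¬p)
  T F T F  ✗ fails (¬p ∨ s)
  T F T T  ✓ satisfies all
  T T F F  ✗ fails (¬p ∨ s)
  T T F T  ✗ fails (r ∨ ¬p)
  T T T F  ✗ fails (¬p ∨ s)
  T T T T  ✗ fails (¬r ∨ ¬q)
3 of the 16 rows are models.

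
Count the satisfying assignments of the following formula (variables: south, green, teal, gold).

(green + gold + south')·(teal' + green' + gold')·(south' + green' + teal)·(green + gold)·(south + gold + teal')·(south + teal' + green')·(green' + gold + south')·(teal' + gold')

There are 2^4 = 16 truth assignments over (south, green, teal, gold).
Check each against the 8 clauses (columns in the order south, green, teal, gold):
  F F F F  ✗ fails (green + gold)
  F F F T  ✓ satisfies all
  F F T F  ✗ fails (green + gold)
  F F T T  ✗ fails (teal' + gold')
  F T F F  ✓ satisfies all
  F T F T  ✓ satisfies all
  F T T F  ✗ fails (south + gold + teal')
  F T T T  ✗ fails (teal' + green' + gold')
  T F F F  ✗ fails (green + gold + south')
  T F F T  ✓ satisfies all
  T F T F  ✗ fails (green + gold + south')
  T F T T  ✗ fails (teal' + gold')
  T T F F  ✗ fails (south' + green' + teal)
  T T F T  ✗ fails (south' + green' + teal)
  T T T F  ✗ fails (green' + gold + south')
  T T T T  ✗ fails (teal' + green' + gold')
4 of the 16 rows are models.

4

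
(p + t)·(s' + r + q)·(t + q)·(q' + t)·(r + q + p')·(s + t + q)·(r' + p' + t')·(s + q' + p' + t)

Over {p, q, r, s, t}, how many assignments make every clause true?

9

There are 2^5 = 32 truth assignments over (p, q, r, s, t).
Split on r. With r = 1, the clauses containing r are satisfied and r' drops from the rest; 4 of the 2^4 = 16 assignments to the other variables satisfy what remains.
With r = 0, by the same count on the reduced clause set, 5 assignments work.
(One model: p=F, q=F, r=F, s=F, t=T.)
Total: 4 + 5 = 9.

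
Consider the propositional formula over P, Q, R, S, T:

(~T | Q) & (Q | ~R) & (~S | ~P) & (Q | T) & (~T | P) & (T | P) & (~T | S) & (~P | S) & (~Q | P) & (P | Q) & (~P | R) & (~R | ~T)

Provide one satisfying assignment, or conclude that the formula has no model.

Branch on T: set T = 0.
From the singleton clause (Q), Q = 1.
From the singleton clause (P), P = 1.
From the singleton clause (~S), S = 0.
That conflicts with the unit clause (S).
Undo T and try T = 1.
From the singleton clause (Q), Q = 1.
From the singleton clause (P), P = 1.
From the singleton clause (~S), S = 0.
That conflicts with the unit clause (S).
Both values of T lead to a conflict.

UNSATISFIABLE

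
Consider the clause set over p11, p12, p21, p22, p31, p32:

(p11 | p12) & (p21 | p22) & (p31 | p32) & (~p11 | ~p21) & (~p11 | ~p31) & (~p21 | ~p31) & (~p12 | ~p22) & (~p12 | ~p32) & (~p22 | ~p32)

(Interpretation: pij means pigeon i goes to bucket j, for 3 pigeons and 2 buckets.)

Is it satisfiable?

No

Try p11 = 1.
From the singleton clause (~p21), p21 = 0.
From the singleton clause (p22), p22 = 1.
From the singleton clause (~p31), p31 = 0.
From the singleton clause (p32), p32 = 1.
But (~p32) is also a unit clause — contradiction.
Backtrack on p11: now try p11 = 0.
From the singleton clause (p12), p12 = 1.
From the singleton clause (~p22), p22 = 0.
From the singleton clause (p21), p21 = 1.
From the singleton clause (~p31), p31 = 0.
From the singleton clause (p32), p32 = 1.
But (~p32) is also a unit clause — contradiction.
Both values of p11 lead to a conflict.
No assignment satisfies every clause.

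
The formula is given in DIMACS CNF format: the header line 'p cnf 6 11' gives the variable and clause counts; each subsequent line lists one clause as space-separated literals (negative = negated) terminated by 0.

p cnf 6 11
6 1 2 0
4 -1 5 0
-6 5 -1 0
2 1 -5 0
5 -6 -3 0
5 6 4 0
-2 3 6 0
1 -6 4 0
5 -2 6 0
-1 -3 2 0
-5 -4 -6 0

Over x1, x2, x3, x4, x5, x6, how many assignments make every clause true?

12

There are 2^6 = 64 truth assignments over (x1, x2, x3, x4, x5, x6).
Split on x5. With x5 = True, the clauses containing x5 are satisfied and ¬x5 drops from the rest; 9 of the 2^5 = 32 assignments to the other variables satisfy what remains.
With x5 = False, by the same count on the reduced clause set, 3 assignments work.
(One model: x1=F, x2=F, x3=F, x4=T, x5=F, x6=T.)
Total: 9 + 3 = 12.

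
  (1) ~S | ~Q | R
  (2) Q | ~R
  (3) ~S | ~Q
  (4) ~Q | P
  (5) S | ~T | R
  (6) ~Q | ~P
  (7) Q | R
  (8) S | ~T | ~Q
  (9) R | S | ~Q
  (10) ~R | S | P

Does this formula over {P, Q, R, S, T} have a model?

Case Q = 1:
(~S) alone gives S = 0.
(P) alone gives P = 1.
That conflicts with the unit clause (~P).
That branch fails; take Q = 0 instead.
(~R) alone gives R = 0.
That conflicts with the unit clause (R).
Either choice for Q ends in contradiction.
No assignment satisfies every clause.

Unsatisfiable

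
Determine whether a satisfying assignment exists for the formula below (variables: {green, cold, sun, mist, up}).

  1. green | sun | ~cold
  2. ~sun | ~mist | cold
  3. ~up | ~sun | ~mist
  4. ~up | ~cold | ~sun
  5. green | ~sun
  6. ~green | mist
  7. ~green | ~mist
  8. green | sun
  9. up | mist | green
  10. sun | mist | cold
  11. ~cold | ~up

Branch on green: set green = 1.
(mist) alone gives mist = 1.
That conflicts with the unit clause (~mist).
Undo green and try green = 0.
(~sun) alone gives sun = 0.
That conflicts with the unit clause (sun).
Either choice for green ends in contradiction.
No assignment satisfies every clause.

Unsatisfiable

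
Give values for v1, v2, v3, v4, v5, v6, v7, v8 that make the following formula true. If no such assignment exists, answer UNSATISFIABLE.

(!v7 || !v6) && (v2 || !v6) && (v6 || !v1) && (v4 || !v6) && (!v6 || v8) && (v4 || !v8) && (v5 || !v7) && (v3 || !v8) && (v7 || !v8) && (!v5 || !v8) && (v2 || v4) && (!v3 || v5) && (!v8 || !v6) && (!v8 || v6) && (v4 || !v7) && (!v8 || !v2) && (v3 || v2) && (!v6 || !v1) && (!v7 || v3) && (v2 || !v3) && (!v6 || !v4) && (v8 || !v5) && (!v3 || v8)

v1: false, v2: true, v3: false, v4: false, v5: false, v6: false, v7: false, v8: false

Branch on v7: set v7 = false.
From the singleton clause (!v8), v8 = false.
From the singleton clause (!v6), v6 = false.
From the singleton clause (!v1), v1 = false.
From the singleton clause (!v5), v5 = false.
From the singleton clause (!v3), v3 = false.
From the singleton clause (v2), v2 = true.
All clauses hold; v4 can take either value.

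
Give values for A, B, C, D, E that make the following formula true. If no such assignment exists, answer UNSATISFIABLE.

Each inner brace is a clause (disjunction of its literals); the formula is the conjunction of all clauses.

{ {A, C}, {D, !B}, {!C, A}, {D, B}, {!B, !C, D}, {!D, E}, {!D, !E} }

UNSATISFIABLE

Try A = true.
Try D = true.
(E) alone gives E = true.
Now (!E) is unsatisfied and unit — conflict.
Undo D and try D = false.
(!B) alone gives B = false.
Now (B) is unsatisfied and unit — conflict.
Both values of D lead to a conflict.
Undo A and try A = false.
(C) alone gives C = true.
Now (!C) is unsatisfied and unit — conflict.
Both values of A lead to a conflict.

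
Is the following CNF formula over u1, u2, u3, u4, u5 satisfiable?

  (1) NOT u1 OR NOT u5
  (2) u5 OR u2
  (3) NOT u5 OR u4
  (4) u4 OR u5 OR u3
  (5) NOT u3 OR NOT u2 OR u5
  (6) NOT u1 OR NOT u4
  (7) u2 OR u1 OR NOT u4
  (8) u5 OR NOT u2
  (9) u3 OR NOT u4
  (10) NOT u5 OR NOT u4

Suppose u1 = false.
Suppose u5 = true.
From the singleton clause (u4), u4 = true.
But (NOT u4) is also a unit clause — contradiction.
That branch fails; take u5 = false instead.
From the singleton clause (u2), u2 = true.
But (NOT u2) is also a unit clause — contradiction.
Neither u5 = true nor u5 = false works.
That branch fails; take u1 = true instead.
From the singleton clause (NOT u5), u5 = false.
From the singleton clause (u2), u2 = true.
But (NOT u2) is also a unit clause — contradiction.
Neither u1 = true nor u1 = false works.
No assignment satisfies every clause.

No, unsatisfiable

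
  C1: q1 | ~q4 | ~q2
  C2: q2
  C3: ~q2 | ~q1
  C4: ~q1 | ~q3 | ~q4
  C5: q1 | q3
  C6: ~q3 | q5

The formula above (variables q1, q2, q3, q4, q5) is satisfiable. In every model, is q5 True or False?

Suppose q5 = 0.
(q2) alone gives q2 = 1.
(~q1) alone gives q1 = 0.
(~q4) alone gives q4 = 0.
(q3) alone gives q3 = 1.
That conflicts with the unit clause (~q3).
So every satisfying assignment has q5 = True.

True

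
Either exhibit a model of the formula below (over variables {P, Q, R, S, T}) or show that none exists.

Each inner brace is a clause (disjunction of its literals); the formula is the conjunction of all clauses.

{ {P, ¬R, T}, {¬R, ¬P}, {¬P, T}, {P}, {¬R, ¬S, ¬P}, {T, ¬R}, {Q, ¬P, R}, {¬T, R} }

UNSATISFIABLE

Unit clause (P) forces P = True.
Unit clause (¬R) forces R = False.
Unit clause (T) forces T = True.
That conflicts with the unit clause (¬T).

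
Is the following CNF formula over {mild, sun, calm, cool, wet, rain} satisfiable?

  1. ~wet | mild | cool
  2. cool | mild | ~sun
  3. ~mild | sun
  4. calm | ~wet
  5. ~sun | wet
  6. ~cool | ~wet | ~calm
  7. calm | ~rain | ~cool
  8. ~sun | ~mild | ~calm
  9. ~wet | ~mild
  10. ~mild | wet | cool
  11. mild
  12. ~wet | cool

(mild) alone gives mild = 1.
(sun) alone gives sun = 1.
(wet) alone gives wet = 1.
Now (~wet) is unsatisfied and unit — conflict.
No assignment satisfies every clause.

No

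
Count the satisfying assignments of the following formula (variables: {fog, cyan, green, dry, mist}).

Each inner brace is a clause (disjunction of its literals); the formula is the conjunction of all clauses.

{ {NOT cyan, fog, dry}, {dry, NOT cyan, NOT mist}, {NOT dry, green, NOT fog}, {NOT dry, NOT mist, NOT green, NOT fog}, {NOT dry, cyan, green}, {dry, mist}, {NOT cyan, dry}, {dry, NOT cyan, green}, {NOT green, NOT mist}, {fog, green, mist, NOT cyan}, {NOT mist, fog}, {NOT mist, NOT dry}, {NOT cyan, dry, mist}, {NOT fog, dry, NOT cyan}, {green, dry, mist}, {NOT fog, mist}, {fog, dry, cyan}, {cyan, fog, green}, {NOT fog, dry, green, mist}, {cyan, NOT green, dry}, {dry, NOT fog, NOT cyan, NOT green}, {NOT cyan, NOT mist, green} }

3

There are 2^5 = 32 truth assignments over (fog, cyan, green, dry, mist).
Split on green. With green = true, the clauses containing green are satisfied and NOT green drops from the rest; 2 of the 2^4 = 16 assignments to the other variables satisfy what remains.
With green = false, by the same count on the reduced clause set, 1 assignment works.
(One model: fog=F, cyan=F, green=T, dry=T, mist=F.)
Total: 2 + 1 = 3.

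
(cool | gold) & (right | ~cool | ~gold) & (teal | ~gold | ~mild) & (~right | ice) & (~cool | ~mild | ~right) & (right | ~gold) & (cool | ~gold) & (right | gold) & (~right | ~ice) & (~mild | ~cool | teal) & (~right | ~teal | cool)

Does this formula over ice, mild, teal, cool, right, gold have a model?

Unsatisfiable

Try cool = 1.
Try right = 1.
From the singleton clause (ice), ice = 1.
That conflicts with the unit clause (~ice).
That branch fails; take right = 0 instead.
From the singleton clause (~gold), gold = 0.
That conflicts with the unit clause (gold).
Both values of right lead to a conflict.
That branch fails; take cool = 0 instead.
From the singleton clause (gold), gold = 1.
That conflicts with the unit clause (~gold).
Both values of cool lead to a conflict.
No assignment satisfies every clause.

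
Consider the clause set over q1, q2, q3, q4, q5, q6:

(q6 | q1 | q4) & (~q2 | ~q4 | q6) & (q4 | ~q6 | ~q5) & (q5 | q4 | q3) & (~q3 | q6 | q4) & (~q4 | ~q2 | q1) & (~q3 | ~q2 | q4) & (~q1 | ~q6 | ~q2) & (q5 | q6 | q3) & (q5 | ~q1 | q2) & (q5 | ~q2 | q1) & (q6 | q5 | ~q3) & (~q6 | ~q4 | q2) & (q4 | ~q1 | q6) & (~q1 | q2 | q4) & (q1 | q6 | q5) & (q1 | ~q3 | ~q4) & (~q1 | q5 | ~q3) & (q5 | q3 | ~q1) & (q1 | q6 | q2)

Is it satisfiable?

Suppose q6 = 0.
Suppose q1 = 1.
From the singleton clause (q4), q4 = 1.
From the singleton clause (~q2), q2 = 0.
From the singleton clause (q5), q5 = 1.
No clause remains; q3 is free.
A satisfying assignment: q1 ↦ 1,  q2 ↦ 0,  q3 ↦ 1,  q4 ↦ 1,  q5 ↦ 1,  q6 ↦ 0.

Satisfiable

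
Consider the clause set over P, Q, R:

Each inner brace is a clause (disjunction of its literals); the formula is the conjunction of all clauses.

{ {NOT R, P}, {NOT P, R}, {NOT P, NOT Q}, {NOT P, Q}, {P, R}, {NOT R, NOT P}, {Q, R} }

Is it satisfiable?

No, unsatisfiable

Branch on R: set R = false.
Unit clause (NOT P) forces P = false.
Now (P) is unsatisfied and unit — conflict.
Backtrack on R: now try R = true.
Unit clause (P) forces P = true.
Now (NOT P) is unsatisfied and unit — conflict.
Either choice for R ends in contradiction.
No assignment satisfies every clause.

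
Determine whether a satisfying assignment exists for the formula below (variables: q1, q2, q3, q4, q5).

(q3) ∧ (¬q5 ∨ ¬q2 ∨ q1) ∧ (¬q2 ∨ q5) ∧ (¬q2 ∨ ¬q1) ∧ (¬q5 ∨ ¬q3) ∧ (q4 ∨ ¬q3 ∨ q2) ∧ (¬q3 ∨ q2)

(q3) alone gives q3 = True.
(¬q5) alone gives q5 = False.
(¬q2) alone gives q2 = False.
Now (q2) is unsatisfied and unit — conflict.
No assignment satisfies every clause.

No, unsatisfiable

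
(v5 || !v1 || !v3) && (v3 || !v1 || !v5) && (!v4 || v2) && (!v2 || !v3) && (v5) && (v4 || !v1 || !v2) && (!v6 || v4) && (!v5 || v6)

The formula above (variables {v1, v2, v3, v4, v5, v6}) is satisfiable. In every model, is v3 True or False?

False

Suppose v3 = true.
(!v2) alone gives v2 = false.
(!v4) alone gives v4 = false.
(v5) alone gives v5 = true.
(!v6) alone gives v6 = false.
That conflicts with the unit clause (v6).
So every satisfying assignment has v3 = False.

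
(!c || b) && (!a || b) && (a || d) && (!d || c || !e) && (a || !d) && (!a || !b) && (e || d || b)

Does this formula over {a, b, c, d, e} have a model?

No

Case c = false:
Case a = false:
The clause (d) is unit, so d = true.
Now (!d) is unsatisfied and unit — conflict.
So a must be the other value — set a = true.
The clause (b) is unit, so b = true.
Now (!b) is unsatisfied and unit — conflict.
Neither a = true nor a = false works.
So c must be the other value — set c = true.
The clause (b) is unit, so b = true.
The clause (!a) is unit, so a = false.
The clause (d) is unit, so d = true.
Now (!d) is unsatisfied and unit — conflict.
Neither c = true nor c = false works.
No assignment satisfies every clause.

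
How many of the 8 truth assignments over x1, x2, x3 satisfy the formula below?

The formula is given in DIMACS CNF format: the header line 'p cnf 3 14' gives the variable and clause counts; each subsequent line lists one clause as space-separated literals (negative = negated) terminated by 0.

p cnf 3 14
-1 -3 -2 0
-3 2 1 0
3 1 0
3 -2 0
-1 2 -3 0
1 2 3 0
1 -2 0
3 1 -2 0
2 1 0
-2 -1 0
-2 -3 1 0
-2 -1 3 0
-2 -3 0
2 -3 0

1

There are 2^3 = 8 truth assignments over (x1, x2, x3).
Check each against the 14 clauses (columns in the order x1, x2, x3):
  F F F  ✗ fails (x3 ∨ x1)
  F F T  ✗ fails (¬x3 ∨ x2 ∨ x1)
  F T F  ✗ fails (x3 ∨ x1)
  F T T  ✗ fails (x1 ∨ ¬x2)
  T F F  ✓ satisfies all
  T F T  ✗ fails (¬x1 ∨ x2 ∨ ¬x3)
  T T F  ✗ fails (x3 ∨ ¬x2)
  T T T  ✗ fails (¬x1 ∨ ¬x3 ∨ ¬x2)
1 of the 8 rows is a model.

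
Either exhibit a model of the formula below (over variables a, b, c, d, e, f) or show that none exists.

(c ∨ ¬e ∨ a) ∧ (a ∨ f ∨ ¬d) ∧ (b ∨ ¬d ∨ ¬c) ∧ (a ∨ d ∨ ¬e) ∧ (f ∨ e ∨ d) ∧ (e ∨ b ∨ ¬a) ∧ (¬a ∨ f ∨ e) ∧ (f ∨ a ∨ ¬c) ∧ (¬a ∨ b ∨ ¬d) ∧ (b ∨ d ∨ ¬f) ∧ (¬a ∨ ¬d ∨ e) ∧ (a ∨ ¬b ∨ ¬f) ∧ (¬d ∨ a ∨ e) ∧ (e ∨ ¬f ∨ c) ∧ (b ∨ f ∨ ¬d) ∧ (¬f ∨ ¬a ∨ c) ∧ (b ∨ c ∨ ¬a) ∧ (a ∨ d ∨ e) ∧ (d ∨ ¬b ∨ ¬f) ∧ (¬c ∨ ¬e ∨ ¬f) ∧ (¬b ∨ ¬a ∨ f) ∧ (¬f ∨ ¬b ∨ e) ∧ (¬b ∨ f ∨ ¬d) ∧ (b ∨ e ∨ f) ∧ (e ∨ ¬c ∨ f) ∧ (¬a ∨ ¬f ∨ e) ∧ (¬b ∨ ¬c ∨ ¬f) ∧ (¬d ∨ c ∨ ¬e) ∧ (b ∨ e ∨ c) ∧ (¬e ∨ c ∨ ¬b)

a ↦ True, b ↦ False, c ↦ True, d ↦ False, e ↦ True, f ↦ False

Try c = True.
Try b = False.
From the singleton clause (¬d), d = False.
From the singleton clause (¬f), f = False.
From the singleton clause (e), e = True.
From the singleton clause (a), a = True.
All clauses are satisfied.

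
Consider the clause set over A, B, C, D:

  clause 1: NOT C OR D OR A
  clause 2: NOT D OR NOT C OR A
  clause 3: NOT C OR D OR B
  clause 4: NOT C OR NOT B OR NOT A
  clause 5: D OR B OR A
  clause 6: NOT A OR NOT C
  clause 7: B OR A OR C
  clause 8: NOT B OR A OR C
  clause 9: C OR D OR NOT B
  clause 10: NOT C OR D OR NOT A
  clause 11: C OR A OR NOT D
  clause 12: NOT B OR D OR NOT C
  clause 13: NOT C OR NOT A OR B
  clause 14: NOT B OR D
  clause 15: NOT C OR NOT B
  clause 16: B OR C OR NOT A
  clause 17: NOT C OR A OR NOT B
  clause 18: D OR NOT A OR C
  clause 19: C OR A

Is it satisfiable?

Suppose A = true.
Unit clause (NOT C) forces C = false.
Unit clause (B) forces B = true.
Unit clause (D) forces D = true.
All clauses are satisfied.
A satisfying assignment: A ↦ true; B ↦ true; C ↦ false; D ↦ true.

Yes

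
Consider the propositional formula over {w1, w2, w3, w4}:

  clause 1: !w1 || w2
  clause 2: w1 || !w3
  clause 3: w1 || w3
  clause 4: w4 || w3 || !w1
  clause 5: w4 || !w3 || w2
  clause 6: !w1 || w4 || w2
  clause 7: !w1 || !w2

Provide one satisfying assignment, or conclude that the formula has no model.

Case w1 = false:
Unit clause (!w3) forces w3 = false.
Now (w3) is unsatisfied and unit — conflict.
Backtrack on w1: now try w1 = true.
Unit clause (w2) forces w2 = true.
Now (!w2) is unsatisfied and unit — conflict.
Both values of w1 lead to a conflict.

UNSATISFIABLE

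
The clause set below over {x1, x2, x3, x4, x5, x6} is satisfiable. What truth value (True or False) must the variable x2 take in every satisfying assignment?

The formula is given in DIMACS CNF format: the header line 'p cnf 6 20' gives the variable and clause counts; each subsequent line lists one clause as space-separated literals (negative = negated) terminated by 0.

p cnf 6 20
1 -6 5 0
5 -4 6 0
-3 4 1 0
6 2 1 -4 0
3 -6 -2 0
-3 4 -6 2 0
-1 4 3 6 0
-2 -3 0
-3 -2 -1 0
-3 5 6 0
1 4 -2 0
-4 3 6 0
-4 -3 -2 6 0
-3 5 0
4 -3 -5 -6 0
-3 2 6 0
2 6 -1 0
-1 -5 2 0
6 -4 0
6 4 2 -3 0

Suppose x2 = True.
Unit clause (¬x3) forces x3 = False.
Unit clause (¬x6) forces x6 = False.
Unit clause (¬x4) forces x4 = False.
Unit clause (¬x1) forces x1 = False.
That conflicts with the unit clause (x1).
So every satisfying assignment has x2 = False.

False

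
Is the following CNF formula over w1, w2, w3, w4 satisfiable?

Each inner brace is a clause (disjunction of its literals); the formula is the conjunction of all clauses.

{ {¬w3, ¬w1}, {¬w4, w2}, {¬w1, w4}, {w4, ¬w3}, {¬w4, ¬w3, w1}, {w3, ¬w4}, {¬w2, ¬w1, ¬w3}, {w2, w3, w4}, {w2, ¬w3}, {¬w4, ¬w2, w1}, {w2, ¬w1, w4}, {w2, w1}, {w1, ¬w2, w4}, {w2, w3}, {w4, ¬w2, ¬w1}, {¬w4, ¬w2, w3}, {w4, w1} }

No

Try w3 = False.
(¬w4) alone gives w4 = False.
(¬w1) alone gives w1 = False.
That conflicts with the unit clause (w1).
Undo w3 and try w3 = True.
(¬w1) alone gives w1 = False.
(w4) alone gives w4 = True.
That conflicts with the unit clause (¬w4).
Either choice for w3 ends in contradiction.
No assignment satisfies every clause.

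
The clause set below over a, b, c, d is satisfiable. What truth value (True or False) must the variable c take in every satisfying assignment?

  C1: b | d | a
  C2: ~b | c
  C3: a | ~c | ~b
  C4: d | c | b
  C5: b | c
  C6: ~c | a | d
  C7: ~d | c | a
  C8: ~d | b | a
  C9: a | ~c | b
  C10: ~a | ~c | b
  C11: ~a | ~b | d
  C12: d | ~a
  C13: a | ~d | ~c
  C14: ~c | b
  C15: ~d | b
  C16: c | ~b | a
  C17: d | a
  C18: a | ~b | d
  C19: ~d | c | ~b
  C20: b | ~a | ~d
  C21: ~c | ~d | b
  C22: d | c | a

True

Suppose c = 0.
Unit clause (~b) forces b = 0.
But (b) is also a unit clause — contradiction.
So every satisfying assignment has c = True.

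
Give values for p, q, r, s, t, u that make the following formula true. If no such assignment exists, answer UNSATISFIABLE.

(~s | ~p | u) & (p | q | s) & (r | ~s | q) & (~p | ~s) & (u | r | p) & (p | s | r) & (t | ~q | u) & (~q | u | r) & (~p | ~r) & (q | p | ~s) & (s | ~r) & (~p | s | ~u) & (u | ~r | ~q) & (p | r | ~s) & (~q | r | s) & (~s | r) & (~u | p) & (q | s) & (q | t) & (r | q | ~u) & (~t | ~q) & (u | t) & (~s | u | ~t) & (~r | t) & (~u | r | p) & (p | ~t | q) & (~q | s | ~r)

Suppose p = 0.
(~u) alone gives u = 0.
(r) alone gives r = 1.
(s) alone gives s = 1.
(q) alone gives q = 1.
Now (~q) is unsatisfied and unit — conflict.
That branch fails; take p = 1 instead.
(~s) alone gives s = 0.
(~r) alone gives r = 0.
(~u) alone gives u = 0.
(~q) alone gives q = 0.
Now (q) is unsatisfied and unit — conflict.
Neither p = 1 nor p = 0 works.

UNSATISFIABLE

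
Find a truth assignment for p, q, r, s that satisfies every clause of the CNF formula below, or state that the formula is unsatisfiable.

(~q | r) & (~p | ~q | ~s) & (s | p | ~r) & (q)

p: 0, q: 1, r: 1, s: 1

Unit clause (q) forces q = 1.
Unit clause (r) forces r = 1.
Case p = 0:
Unit clause (s) forces s = 1.
This assignment satisfies each clause.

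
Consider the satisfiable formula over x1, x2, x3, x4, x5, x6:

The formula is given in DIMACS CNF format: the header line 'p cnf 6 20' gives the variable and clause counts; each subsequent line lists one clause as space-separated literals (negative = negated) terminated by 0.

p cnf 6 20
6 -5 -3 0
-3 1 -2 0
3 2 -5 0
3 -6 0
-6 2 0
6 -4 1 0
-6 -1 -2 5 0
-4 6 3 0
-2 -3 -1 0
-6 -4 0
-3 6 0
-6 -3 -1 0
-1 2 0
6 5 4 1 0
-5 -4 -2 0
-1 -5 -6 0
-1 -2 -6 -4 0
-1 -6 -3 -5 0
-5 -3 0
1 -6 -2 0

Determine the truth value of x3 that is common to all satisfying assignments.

False

Suppose x3 = True.
Unit clause (x6) forces x6 = True.
Unit clause (x2) forces x2 = True.
Unit clause (x1) forces x1 = True.
But (¬x1) is also a unit clause — contradiction.
So every satisfying assignment has x3 = False.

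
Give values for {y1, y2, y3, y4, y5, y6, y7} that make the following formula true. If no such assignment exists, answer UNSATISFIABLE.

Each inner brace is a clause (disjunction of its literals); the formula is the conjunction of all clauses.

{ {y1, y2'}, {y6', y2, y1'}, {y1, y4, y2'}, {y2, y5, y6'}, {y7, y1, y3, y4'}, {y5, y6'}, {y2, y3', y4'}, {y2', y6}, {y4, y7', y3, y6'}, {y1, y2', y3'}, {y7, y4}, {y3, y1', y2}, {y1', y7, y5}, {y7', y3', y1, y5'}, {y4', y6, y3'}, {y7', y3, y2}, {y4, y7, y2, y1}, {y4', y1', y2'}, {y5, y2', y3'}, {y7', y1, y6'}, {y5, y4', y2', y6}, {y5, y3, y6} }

Branch on y1: set y1 = 1.
Branch on y6: set y6 = 0.
Unit clause (y2') forces y2 = 0.
Unit clause (y3) forces y3 = 1.
Unit clause (y4') forces y4 = 0.
Unit clause (y7) forces y7 = 1.
No clause remains; y5 is free.

y1 ↦ 1, y2 ↦ 0, y3 ↦ 1, y4 ↦ 0, y5 ↦ 1, y6 ↦ 0, y7 ↦ 1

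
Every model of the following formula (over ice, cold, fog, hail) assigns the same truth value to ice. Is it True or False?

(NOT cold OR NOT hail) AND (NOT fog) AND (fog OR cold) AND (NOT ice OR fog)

False

Suppose ice = true.
From the singleton clause (NOT fog), fog = false.
That conflicts with the unit clause (fog).
So every satisfying assignment has ice = False.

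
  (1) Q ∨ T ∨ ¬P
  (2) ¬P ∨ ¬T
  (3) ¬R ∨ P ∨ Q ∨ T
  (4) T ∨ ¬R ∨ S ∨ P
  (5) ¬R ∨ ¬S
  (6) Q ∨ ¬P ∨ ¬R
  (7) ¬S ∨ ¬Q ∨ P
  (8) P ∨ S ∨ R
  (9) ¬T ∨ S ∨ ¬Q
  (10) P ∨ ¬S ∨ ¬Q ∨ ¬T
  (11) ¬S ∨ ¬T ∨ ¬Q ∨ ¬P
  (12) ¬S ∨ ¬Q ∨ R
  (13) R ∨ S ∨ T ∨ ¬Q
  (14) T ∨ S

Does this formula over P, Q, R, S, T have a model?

Branch on P: set P = False.
Branch on R: set R = False.
Unit clause (S) forces S = True.
Unit clause (¬Q) forces Q = False.
All clauses hold; T can take either value.
A satisfying assignment: P ↦ False; Q ↦ False; R ↦ False; S ↦ True; T ↦ True.

Yes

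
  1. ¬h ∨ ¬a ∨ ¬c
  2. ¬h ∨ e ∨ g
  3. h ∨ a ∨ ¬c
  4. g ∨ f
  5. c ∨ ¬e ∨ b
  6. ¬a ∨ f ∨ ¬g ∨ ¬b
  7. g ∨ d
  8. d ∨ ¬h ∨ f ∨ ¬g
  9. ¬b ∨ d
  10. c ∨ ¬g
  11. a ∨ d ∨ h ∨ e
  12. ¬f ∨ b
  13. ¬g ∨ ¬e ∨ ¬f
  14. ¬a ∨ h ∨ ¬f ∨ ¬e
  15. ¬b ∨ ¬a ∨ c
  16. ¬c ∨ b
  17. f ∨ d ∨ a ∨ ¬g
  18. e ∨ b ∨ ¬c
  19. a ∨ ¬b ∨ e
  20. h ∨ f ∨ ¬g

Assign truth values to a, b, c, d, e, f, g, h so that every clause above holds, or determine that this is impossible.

a=False; b=True; c=False; d=True; e=True; f=True; g=False; h=True

Try g = False.
The clause (f) is unit, so f = True.
The clause (d) is unit, so d = True.
The clause (b) is unit, so b = True.
Try h = True.
The clause (e) is unit, so e = True.
Try a = False.
Every clause is now satisfied; c is unconstrained.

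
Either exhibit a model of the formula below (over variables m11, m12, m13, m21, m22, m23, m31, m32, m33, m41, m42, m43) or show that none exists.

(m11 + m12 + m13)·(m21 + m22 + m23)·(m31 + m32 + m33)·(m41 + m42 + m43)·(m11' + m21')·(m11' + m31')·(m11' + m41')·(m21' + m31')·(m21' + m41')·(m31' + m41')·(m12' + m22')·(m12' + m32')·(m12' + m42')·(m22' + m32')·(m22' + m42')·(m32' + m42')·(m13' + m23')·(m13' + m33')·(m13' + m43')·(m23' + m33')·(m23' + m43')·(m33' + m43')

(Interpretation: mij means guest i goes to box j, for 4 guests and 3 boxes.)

Case m11 = 0:
Case m12 = 1:
The clause (m22') is unit, so m22 = 0.
The clause (m32') is unit, so m32 = 0.
The clause (m42') is unit, so m42 = 0.
Case m21 = 1:
The clause (m31') is unit, so m31 = 0.
The clause (m33) is unit, so m33 = 1.
The clause (m41') is unit, so m41 = 0.
The clause (m43) is unit, so m43 = 1.
That conflicts with the unit clause (m43').
Undo m21 and try m21 = 0.
The clause (m23) is unit, so m23 = 1.
The clause (m13') is unit, so m13 = 0.
The clause (m33') is unit, so m33 = 0.
The clause (m31) is unit, so m31 = 1.
The clause (m41') is unit, so m41 = 0.
The clause (m43) is unit, so m43 = 1.
That conflicts with the unit clause (m43').
Either choice for m21 ends in contradiction.
Undo m12 and try m12 = 0.
The clause (m13) is unit, so m13 = 1.
The clause (m23') is unit, so m23 = 0.
The clause (m33') is unit, so m33 = 0.
The clause (m43') is unit, so m43 = 0.
Case m21 = 1:
The clause (m31') is unit, so m31 = 0.
The clause (m32) is unit, so m32 = 1.
The clause (m41') is unit, so m41 = 0.
The clause (m42) is unit, so m42 = 1.
That conflicts with the unit clause (m42').
Undo m21 and try m21 = 0.
The clause (m22) is unit, so m22 = 1.
The clause (m32') is unit, so m32 = 0.
The clause (m31) is unit, so m31 = 1.
The clause (m41') is unit, so m41 = 0.
The clause (m42) is unit, so m42 = 1.
That conflicts with the unit clause (m42').
Either choice for m21 ends in contradiction.
Either choice for m12 ends in contradiction.
Undo m11 and try m11 = 1.
The clause (m21') is unit, so m21 = 0.
The clause (m31') is unit, so m31 = 0.
The clause (m41') is unit, so m41 = 0.
Case m22 = 1:
The clause (m12') is unit, so m12 = 0.
The clause (m32') is unit, so m32 = 0.
The clause (m33) is unit, so m33 = 1.
The clause (m42') is unit, so m42 = 0.
The clause (m43) is unit, so m43 = 1.
That conflicts with the unit clause (m43').
Undo m22 and try m22 = 0.
The clause (m23) is unit, so m23 = 1.
The clause (m13') is unit, so m13 = 0.
The clause (m33') is unit, so m33 = 0.
The clause (m32) is unit, so m32 = 1.
The clause (m12') is unit, so m12 = 0.
The clause (m42') is unit, so m42 = 0.
The clause (m43) is unit, so m43 = 1.
That conflicts with the unit clause (m43').
Either choice for m22 ends in contradiction.
Either choice for m11 ends in contradiction.

UNSATISFIABLE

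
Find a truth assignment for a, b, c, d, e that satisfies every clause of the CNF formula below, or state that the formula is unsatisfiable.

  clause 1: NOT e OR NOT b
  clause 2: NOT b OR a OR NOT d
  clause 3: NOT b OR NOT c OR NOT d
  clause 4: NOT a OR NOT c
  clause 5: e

Unit clause (e) forces e = true.
Unit clause (NOT b) forces b = false.
Case a = false:
Every clause is now satisfied; c, d are unconstrained.

a: false,  b: false,  c: false,  d: false,  e: true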